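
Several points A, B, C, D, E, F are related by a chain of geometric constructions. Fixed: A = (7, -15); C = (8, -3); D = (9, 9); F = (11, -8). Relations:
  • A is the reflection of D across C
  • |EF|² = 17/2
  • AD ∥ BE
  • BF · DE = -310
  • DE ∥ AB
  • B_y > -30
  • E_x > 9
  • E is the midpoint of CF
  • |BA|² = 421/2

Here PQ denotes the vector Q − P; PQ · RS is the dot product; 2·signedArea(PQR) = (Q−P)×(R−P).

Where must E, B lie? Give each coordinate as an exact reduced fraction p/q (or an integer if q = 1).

1. E_x = 19/2  [E is the midpoint of CF]
2. E_y = -11/2  [E is the midpoint of CF]
   → E = (19/2, -11/2)
3. B_x = 15/2  [AD ∥ BE ∩ DE ∥ AB]
4. B_y = -59/2  [AD ∥ BE ∩ DE ∥ AB]
   → B = (15/2, -59/2)

B = (15/2, -59/2)
E = (19/2, -11/2)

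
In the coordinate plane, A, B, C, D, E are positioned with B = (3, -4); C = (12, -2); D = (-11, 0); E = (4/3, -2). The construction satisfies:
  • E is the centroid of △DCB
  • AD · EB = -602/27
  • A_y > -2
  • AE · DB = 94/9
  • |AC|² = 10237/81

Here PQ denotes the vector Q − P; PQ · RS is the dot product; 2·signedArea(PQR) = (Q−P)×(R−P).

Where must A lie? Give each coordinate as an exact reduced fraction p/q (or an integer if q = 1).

A = (7/9, -4/3)

1. A_x = 7/9  [AE · DB = 94/9 ∩ AD · EB = -602/27]
2. A_y = -4/3  [AE · DB = 94/9 ∩ AD · EB = -602/27]
   → A = (7/9, -4/3)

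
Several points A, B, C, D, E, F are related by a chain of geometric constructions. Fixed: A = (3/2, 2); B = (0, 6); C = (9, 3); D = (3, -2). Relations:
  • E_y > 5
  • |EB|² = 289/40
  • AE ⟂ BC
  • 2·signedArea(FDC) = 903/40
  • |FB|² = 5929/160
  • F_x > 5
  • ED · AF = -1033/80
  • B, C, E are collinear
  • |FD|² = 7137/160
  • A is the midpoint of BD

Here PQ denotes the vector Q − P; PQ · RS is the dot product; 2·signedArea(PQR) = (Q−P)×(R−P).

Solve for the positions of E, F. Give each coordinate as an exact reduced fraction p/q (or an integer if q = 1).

1. E_x = 51/20  [B, C, E are collinear ∩ AE ⟂ BC]
2. E_y = 103/20  [B, C, E are collinear ∩ AE ⟂ BC]
   → E = (51/20, 103/20)
3. F_x = 231/40  [2·signedArea(FDC) = 903/40 ∩ ED · AF = -1033/80]
4. F_y = 163/40  [2·signedArea(FDC) = 903/40 ∩ ED · AF = -1033/80]
   → F = (231/40, 163/40)

E = (51/20, 103/20)
F = (231/40, 163/40)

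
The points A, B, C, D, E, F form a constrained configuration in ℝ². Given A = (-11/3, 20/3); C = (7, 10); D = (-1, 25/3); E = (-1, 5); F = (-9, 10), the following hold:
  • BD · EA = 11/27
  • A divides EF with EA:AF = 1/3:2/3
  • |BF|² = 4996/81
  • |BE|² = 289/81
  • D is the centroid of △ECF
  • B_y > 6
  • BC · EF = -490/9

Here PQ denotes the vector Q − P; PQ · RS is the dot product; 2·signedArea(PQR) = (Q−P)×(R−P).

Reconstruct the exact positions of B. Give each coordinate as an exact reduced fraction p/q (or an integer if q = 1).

B = (-17/9, 20/3)

1. B_x = -17/9  [line 8·x + -5·y + 436/9 = 0 ∩ |BE|² = 289/81]
2. B_y = 20/3  [line 8·x + -5·y + 436/9 = 0 ∩ |BE|² = 289/81]
   → B = (-17/9, 20/3)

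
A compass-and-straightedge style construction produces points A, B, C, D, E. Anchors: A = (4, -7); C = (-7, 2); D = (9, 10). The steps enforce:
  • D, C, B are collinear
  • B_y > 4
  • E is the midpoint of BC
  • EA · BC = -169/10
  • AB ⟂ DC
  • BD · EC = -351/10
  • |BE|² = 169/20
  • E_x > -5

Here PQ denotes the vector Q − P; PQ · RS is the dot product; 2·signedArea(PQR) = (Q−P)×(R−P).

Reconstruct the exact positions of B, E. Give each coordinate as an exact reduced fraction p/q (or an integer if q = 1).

B = (-9/5, 23/5)
E = (-22/5, 33/10)

1. B_x = -9/5  [D, C, B are collinear ∩ AB ⟂ DC]
2. B_y = 23/5  [D, C, B are collinear ∩ AB ⟂ DC]
   → B = (-9/5, 23/5)
3. E_x = -22/5  [E is the midpoint of BC]
4. E_y = 33/10  [E is the midpoint of BC]
   → E = (-22/5, 33/10)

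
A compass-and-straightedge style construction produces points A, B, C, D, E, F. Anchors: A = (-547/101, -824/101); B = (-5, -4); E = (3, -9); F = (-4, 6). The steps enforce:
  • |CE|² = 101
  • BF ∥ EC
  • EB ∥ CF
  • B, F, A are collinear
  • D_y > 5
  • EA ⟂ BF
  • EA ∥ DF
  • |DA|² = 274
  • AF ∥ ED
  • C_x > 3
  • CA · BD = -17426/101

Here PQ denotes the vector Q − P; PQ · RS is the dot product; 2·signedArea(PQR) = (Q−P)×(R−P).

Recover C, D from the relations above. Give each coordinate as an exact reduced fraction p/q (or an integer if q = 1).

1. C_x = 4  [EB ∥ CF ∩ BF ∥ EC]
2. C_y = 1  [EB ∥ CF ∩ BF ∥ EC]
   → C = (4, 1)
3. D_x = 446/101  [EA ∥ DF ∩ AF ∥ ED]
4. D_y = 521/101  [EA ∥ DF ∩ AF ∥ ED]
   → D = (446/101, 521/101)

C = (4, 1)
D = (446/101, 521/101)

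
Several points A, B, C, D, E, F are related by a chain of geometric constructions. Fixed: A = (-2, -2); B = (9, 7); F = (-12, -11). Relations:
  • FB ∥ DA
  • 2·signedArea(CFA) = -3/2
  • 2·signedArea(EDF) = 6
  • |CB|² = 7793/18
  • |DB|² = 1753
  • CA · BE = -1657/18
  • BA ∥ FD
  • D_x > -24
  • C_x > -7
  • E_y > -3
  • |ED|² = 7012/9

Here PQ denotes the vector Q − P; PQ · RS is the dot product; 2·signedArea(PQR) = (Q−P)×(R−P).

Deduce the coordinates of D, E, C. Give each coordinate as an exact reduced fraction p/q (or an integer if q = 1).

C = (-41/6, -13/2)
D = (-23, -20)
E = (-5/3, -2)

1. D_x = -23  [FB ∥ DA ∩ BA ∥ FD]
2. D_y = -20  [FB ∥ DA ∩ BA ∥ FD]
   → D = (-23, -20)
3. E_x = -5/3  [line -9·x + 11·y + 7 = 0 ∩ |ED|² = 7012/9]
4. E_y = -2  [line -9·x + 11·y + 7 = 0 ∩ |ED|² = 7012/9]
   → E = (-5/3, -2)
5. C_x = -41/6  [CA · BE = -1657/18 ∩ 2·signedArea(CFA) = -3/2]
6. C_y = -13/2  [CA · BE = -1657/18 ∩ 2·signedArea(CFA) = -3/2]
   → C = (-41/6, -13/2)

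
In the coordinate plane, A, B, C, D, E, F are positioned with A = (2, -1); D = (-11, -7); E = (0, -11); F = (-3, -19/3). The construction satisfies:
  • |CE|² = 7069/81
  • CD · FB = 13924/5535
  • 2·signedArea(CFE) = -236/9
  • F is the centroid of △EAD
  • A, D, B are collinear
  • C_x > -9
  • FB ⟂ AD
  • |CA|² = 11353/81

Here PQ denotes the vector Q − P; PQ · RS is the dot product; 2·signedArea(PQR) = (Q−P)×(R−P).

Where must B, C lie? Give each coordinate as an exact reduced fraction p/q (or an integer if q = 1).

B = (-851/205, -787/205)
C = (-25/3, -61/9)

1. B_x = -851/205  [A, D, B are collinear ∩ FB ⟂ AD]
2. B_y = -787/205  [A, D, B are collinear ∩ FB ⟂ AD]
   → B = (-851/205, -787/205)
3. C_x = -25/3  [CD · FB = 13924/5535 ∩ 2·signedArea(CFE) = -236/9]
4. C_y = -61/9  [CD · FB = 13924/5535 ∩ 2·signedArea(CFE) = -236/9]
   → C = (-25/3, -61/9)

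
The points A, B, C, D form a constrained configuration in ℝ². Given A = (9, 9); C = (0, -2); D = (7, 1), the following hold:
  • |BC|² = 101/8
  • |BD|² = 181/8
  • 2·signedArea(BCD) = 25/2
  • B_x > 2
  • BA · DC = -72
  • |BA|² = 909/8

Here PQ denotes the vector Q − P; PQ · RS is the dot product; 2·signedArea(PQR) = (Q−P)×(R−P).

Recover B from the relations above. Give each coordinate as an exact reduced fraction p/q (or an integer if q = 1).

1. B_x = 9/4  [BA · DC = -72 ∩ 2·signedArea(BCD) = 25/2]
2. B_y = 3/4  [BA · DC = -72 ∩ 2·signedArea(BCD) = 25/2]
   → B = (9/4, 3/4)

B = (9/4, 3/4)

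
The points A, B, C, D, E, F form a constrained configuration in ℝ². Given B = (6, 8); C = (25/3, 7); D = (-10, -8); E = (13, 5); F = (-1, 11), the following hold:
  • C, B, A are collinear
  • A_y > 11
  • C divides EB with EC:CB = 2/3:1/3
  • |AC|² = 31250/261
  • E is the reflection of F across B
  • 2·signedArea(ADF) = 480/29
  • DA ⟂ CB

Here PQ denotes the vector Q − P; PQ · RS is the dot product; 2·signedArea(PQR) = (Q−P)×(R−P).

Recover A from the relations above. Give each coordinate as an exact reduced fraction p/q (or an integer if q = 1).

A = (-50/29, 328/29)

1. A_x = -50/29  [C, B, A are collinear ∩ DA ⟂ CB]
2. A_y = 328/29  [C, B, A are collinear ∩ DA ⟂ CB]
   → A = (-50/29, 328/29)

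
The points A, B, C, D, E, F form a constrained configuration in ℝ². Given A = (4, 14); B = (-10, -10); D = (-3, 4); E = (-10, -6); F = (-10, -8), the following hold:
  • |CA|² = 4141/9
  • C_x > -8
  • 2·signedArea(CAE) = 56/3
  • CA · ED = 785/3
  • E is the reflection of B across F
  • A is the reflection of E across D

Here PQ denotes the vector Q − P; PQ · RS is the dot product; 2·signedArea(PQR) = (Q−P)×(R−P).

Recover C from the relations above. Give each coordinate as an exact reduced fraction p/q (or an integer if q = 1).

1. C_x = -23/3  [2·signedArea(CAE) = 56/3 ∩ CA · ED = 785/3]
2. C_y = -4  [2·signedArea(CAE) = 56/3 ∩ CA · ED = 785/3]
   → C = (-23/3, -4)

C = (-23/3, -4)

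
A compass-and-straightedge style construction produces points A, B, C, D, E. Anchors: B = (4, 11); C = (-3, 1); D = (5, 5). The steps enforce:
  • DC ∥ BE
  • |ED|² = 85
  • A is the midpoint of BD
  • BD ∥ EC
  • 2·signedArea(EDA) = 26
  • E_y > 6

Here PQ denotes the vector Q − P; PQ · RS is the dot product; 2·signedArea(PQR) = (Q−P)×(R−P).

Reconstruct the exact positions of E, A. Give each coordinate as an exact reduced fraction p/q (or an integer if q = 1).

A = (9/2, 8)
E = (-4, 7)

1. E_x = -4  [BD ∥ EC ∩ DC ∥ BE]
2. E_y = 7  [BD ∥ EC ∩ DC ∥ BE]
   → E = (-4, 7)
3. A_x = 9/2  [A is the midpoint of BD]
4. A_y = 8  [A is the midpoint of BD]
   → A = (9/2, 8)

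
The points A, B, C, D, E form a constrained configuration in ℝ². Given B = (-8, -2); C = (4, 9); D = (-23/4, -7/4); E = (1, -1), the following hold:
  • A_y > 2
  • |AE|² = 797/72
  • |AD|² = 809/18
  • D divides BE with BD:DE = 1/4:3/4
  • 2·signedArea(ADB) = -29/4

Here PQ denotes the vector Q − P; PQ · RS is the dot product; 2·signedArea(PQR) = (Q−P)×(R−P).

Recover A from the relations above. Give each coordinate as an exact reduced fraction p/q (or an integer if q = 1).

A = (-1/4, 25/12)

1. A_x = -1/4  [line 1/4·x + -9/4·y + 19/4 = 0 ∩ |AD|² = 809/18]
2. A_y = 25/12  [line 1/4·x + -9/4·y + 19/4 = 0 ∩ |AD|² = 809/18]
   → A = (-1/4, 25/12)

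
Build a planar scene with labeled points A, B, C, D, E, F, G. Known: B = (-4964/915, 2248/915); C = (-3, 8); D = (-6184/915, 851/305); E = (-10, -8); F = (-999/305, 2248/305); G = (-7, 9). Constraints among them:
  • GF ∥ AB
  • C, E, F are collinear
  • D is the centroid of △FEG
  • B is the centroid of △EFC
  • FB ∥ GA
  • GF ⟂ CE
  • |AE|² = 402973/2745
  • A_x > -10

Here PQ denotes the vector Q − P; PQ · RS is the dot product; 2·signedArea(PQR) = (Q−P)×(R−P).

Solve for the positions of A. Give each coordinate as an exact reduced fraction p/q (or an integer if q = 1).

A = (-8372/915, 3739/915)

1. A_x = -8372/915  [GF ∥ AB ∩ FB ∥ GA]
2. A_y = 3739/915  [GF ∥ AB ∩ FB ∥ GA]
   → A = (-8372/915, 3739/915)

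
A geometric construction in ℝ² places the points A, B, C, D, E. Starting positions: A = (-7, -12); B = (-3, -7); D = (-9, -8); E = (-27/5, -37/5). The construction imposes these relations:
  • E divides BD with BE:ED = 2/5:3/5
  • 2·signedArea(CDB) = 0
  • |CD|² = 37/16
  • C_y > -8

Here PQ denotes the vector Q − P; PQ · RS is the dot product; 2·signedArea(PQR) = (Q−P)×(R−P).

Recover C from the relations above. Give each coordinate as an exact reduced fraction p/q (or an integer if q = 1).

1. C_x = -15/2  [line -1·x + 6·y + 39 = 0 ∩ |CD|² = 37/16]
2. C_y = -31/4  [line -1·x + 6·y + 39 = 0 ∩ |CD|² = 37/16]
   → C = (-15/2, -31/4)

C = (-15/2, -31/4)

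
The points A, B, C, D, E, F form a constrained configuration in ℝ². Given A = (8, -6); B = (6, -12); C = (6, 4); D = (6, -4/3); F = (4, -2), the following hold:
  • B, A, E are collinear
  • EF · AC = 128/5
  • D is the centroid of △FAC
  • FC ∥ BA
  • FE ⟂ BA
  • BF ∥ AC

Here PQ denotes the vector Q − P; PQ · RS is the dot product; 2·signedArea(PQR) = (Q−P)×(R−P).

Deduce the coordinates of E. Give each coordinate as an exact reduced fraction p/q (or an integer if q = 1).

1. E_x = 44/5  [B, A, E are collinear ∩ FE ⟂ BA]
2. E_y = -18/5  [B, A, E are collinear ∩ FE ⟂ BA]
   → E = (44/5, -18/5)

E = (44/5, -18/5)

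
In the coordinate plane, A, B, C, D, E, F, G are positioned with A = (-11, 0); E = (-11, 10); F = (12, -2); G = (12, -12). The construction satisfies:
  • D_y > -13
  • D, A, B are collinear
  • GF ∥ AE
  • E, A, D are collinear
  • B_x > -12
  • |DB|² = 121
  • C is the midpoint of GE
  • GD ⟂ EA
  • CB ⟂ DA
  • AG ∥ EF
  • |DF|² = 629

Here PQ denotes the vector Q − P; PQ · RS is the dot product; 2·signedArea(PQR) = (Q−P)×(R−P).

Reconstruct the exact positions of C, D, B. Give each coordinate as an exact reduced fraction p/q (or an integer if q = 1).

1. C_x = 1/2  [C is the midpoint of GE]
2. C_y = -1  [C is the midpoint of GE]
   → C = (1/2, -1)
3. D_x = -11  [E, A, D are collinear ∩ GD ⟂ EA]
4. D_y = -12  [E, A, D are collinear ∩ GD ⟂ EA]
   → D = (-11, -12)
5. B_x = -11  [D, A, B are collinear ∩ CB ⟂ DA]
6. B_y = -1  [D, A, B are collinear ∩ CB ⟂ DA]
   → B = (-11, -1)

B = (-11, -1)
C = (1/2, -1)
D = (-11, -12)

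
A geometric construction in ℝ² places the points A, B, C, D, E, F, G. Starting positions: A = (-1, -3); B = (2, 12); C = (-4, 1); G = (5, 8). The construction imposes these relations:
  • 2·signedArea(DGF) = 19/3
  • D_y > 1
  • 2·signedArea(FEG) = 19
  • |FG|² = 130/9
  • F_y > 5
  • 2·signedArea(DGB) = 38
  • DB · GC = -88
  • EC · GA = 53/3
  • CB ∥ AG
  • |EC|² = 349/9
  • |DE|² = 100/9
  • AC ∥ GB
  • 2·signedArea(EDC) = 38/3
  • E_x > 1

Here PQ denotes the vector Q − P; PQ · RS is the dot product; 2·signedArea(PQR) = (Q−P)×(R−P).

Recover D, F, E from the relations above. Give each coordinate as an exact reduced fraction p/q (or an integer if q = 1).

1. D_x = 0  [DB · GC = -88 ∩ 2·signedArea(DGB) = 38]
2. D_y = 2  [DB · GC = -88 ∩ 2·signedArea(DGB) = 38]
   → D = (0, 2)
3. E_x = 2  [EC · GA = 53/3 ∩ 2·signedArea(EDC) = 38/3]
4. E_y = -2/3  [EC · GA = 53/3 ∩ 2·signedArea(EDC) = 38/3]
   → E = (2, -2/3)
5. F_x = 2  [2·signedArea(FEG) = 19 ∩ 2·signedArea(DGF) = 19/3]
6. F_y = 17/3  [2·signedArea(FEG) = 19 ∩ 2·signedArea(DGF) = 19/3]
   → F = (2, 17/3)

D = (0, 2)
E = (2, -2/3)
F = (2, 17/3)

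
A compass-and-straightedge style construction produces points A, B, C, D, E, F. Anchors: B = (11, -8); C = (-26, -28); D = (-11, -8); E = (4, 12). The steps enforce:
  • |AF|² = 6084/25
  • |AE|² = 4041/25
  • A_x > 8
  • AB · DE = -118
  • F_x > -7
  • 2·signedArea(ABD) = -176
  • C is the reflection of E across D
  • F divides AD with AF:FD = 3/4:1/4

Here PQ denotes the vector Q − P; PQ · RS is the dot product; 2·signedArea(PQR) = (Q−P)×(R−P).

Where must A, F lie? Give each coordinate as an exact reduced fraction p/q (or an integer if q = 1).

A = (41/5, 0)
F = (-31/5, -6)

1. A_x = 41/5  [AB · DE = -118 ∩ 2·signedArea(ABD) = -176]
2. A_y = 0  [AB · DE = -118 ∩ 2·signedArea(ABD) = -176]
   → A = (41/5, 0)
3. F_x = -31/5  [F divides AD with AF:FD = 3/4:1/4]
4. F_y = -6  [F divides AD with AF:FD = 3/4:1/4]
   → F = (-31/5, -6)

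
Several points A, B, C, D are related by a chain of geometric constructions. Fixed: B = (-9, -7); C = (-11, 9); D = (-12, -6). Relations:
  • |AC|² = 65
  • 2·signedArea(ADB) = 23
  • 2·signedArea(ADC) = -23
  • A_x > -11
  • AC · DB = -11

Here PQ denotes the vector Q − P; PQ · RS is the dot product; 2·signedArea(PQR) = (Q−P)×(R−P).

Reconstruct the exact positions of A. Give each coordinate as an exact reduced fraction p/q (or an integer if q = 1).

1. A_x = -10  [2·signedArea(ADB) = 23 ∩ AC · DB = -11]
2. A_y = 1  [2·signedArea(ADB) = 23 ∩ AC · DB = -11]
   → A = (-10, 1)

A = (-10, 1)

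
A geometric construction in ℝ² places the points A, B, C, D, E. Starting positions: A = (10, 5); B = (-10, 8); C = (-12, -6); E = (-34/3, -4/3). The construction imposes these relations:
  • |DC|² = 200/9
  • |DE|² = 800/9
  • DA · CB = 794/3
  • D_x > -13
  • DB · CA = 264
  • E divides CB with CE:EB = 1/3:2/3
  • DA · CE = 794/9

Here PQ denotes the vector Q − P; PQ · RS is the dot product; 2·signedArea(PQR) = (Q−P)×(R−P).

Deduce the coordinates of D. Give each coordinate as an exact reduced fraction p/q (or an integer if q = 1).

1. D_x = -38/3  [DB · CA = 264 ∩ DA · CB = 794/3]
2. D_y = -32/3  [DB · CA = 264 ∩ DA · CB = 794/3]
   → D = (-38/3, -32/3)

D = (-38/3, -32/3)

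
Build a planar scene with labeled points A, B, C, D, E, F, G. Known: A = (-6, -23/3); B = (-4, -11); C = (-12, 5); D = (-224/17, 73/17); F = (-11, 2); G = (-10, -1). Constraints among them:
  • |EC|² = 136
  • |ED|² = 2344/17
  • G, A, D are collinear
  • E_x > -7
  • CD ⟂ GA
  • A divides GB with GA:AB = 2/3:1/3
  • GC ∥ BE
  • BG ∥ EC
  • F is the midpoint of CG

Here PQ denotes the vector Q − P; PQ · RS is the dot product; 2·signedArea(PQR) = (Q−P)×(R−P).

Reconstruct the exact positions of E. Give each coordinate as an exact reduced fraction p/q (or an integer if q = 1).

E = (-6, -5)

1. E_x = -6  [BG ∥ EC ∩ GC ∥ BE]
2. E_y = -5  [BG ∥ EC ∩ GC ∥ BE]
   → E = (-6, -5)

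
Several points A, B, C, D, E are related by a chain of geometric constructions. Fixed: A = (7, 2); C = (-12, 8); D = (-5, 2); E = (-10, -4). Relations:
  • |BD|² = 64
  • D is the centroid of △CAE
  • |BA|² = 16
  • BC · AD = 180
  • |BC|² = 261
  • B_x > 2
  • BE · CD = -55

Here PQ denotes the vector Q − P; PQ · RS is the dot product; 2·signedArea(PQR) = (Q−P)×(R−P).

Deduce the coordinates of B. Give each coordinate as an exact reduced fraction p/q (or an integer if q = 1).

1. B_x = 3  [BE · CD = -55 ∩ BC · AD = 180]
2. B_y = 2  [BE · CD = -55 ∩ BC · AD = 180]
   → B = (3, 2)

B = (3, 2)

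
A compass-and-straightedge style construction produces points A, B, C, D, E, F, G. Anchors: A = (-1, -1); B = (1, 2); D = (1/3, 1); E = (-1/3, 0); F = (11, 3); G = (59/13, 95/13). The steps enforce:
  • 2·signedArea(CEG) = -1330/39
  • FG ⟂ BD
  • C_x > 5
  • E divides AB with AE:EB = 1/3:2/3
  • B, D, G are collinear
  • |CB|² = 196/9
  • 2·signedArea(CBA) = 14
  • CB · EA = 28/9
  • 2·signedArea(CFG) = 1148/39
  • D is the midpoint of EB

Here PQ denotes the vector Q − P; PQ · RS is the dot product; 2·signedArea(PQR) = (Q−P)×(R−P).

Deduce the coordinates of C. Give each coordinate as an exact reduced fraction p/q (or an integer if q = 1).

C = (17/3, 2)

1. C_x = 17/3  [2·signedArea(CFG) = 1148/39 ∩ 2·signedArea(CEG) = -1330/39]
2. C_y = 2  [2·signedArea(CFG) = 1148/39 ∩ 2·signedArea(CEG) = -1330/39]
   → C = (17/3, 2)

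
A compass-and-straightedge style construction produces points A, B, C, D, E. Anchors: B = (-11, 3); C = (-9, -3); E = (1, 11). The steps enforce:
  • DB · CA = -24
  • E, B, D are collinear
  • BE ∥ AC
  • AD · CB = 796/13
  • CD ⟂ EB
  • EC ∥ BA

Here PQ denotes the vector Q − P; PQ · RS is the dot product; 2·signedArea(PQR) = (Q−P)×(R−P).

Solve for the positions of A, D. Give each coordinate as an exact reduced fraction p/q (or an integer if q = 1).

1. A_x = -21  [BE ∥ AC ∩ EC ∥ BA]
2. A_y = -11  [BE ∥ AC ∩ EC ∥ BA]
   → A = (-21, -11)
3. D_x = -161/13  [E, B, D are collinear ∩ CD ⟂ EB]
4. D_y = 27/13  [E, B, D are collinear ∩ CD ⟂ EB]
   → D = (-161/13, 27/13)

A = (-21, -11)
D = (-161/13, 27/13)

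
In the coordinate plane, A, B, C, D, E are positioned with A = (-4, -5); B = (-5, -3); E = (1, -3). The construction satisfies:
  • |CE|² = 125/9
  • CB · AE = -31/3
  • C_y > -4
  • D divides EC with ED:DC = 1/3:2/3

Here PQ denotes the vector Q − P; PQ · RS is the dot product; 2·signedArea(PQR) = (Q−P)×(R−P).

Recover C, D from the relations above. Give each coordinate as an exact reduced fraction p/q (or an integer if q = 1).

C = (-8/3, -11/3)
D = (-2/9, -29/9)

1. C_x = -8/3  [line -5·x + -2·y + -62/3 = 0 ∩ |CE|² = 125/9]
2. C_y = -11/3  [line -5·x + -2·y + -62/3 = 0 ∩ |CE|² = 125/9]
   → C = (-8/3, -11/3)
3. D_x = -2/9  [D divides EC with ED:DC = 1/3:2/3]
4. D_y = -29/9  [D divides EC with ED:DC = 1/3:2/3]
   → D = (-2/9, -29/9)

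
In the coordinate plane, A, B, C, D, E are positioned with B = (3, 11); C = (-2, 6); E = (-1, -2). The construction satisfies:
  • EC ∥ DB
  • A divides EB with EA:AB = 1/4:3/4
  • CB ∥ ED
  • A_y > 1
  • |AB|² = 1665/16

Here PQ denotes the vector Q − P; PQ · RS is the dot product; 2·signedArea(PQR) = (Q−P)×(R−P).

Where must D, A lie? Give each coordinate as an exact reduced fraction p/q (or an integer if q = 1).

1. D_x = 4  [EC ∥ DB ∩ CB ∥ ED]
2. D_y = 3  [EC ∥ DB ∩ CB ∥ ED]
   → D = (4, 3)
3. A_x = 0  [A divides EB with EA:AB = 1/4:3/4]
4. A_y = 5/4  [A divides EB with EA:AB = 1/4:3/4]
   → A = (0, 5/4)

A = (0, 5/4)
D = (4, 3)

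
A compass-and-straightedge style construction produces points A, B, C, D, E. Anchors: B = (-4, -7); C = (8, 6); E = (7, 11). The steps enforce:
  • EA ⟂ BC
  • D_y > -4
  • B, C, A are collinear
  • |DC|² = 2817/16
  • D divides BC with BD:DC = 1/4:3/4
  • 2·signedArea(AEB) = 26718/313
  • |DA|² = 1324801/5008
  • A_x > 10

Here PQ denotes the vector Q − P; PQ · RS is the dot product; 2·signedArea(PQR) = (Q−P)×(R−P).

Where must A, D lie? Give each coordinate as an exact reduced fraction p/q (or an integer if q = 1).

A = (3140/313, 2567/313)
D = (-1, -15/4)

1. A_x = 3140/313  [B, C, A are collinear ∩ EA ⟂ BC]
2. A_y = 2567/313  [B, C, A are collinear ∩ EA ⟂ BC]
   → A = (3140/313, 2567/313)
3. D_x = -1  [D divides BC with BD:DC = 1/4:3/4]
4. D_y = -15/4  [D divides BC with BD:DC = 1/4:3/4]
   → D = (-1, -15/4)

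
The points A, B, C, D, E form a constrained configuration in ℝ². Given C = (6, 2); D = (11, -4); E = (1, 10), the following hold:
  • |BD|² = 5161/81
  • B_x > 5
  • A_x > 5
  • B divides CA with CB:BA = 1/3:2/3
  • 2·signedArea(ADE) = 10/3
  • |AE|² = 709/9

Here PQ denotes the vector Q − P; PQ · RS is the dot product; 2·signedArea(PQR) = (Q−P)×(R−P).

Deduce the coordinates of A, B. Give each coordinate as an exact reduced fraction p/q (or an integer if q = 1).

A = (6, 8/3)
B = (6, 20/9)

1. A_x = 6  [line -14·x + -10·y + 332/3 = 0 ∩ |AE|² = 709/9]
2. A_y = 8/3  [line -14·x + -10·y + 332/3 = 0 ∩ |AE|² = 709/9]
   → A = (6, 8/3)
3. B_x = 6  [B divides CA with CB:BA = 1/3:2/3]
4. B_y = 20/9  [B divides CA with CB:BA = 1/3:2/3]
   → B = (6, 20/9)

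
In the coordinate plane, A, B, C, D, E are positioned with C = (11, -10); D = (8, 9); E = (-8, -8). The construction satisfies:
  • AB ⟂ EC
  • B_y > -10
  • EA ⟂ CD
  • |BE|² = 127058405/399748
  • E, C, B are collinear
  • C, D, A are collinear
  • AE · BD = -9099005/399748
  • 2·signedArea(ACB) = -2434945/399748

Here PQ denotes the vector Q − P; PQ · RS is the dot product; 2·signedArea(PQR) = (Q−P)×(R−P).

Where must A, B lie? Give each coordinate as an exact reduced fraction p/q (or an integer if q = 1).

A = (757/74, -379/74)
B = (52563/5402, -26649/2701)

1. A_x = 757/74  [C, D, A are collinear ∩ EA ⟂ CD]
2. A_y = -379/74  [C, D, A are collinear ∩ EA ⟂ CD]
   → A = (757/74, -379/74)
3. B_x = 52563/5402  [E, C, B are collinear ∩ AB ⟂ EC]
4. B_y = -26649/2701  [E, C, B are collinear ∩ AB ⟂ EC]
   → B = (52563/5402, -26649/2701)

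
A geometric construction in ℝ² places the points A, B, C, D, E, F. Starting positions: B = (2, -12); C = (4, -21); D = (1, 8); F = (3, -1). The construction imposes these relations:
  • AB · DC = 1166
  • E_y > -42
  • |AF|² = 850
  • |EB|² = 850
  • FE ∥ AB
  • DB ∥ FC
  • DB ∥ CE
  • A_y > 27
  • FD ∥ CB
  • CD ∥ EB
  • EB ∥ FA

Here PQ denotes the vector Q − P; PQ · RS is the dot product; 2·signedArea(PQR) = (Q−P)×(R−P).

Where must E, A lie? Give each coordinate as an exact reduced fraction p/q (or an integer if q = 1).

A = (0, 28)
E = (5, -41)

1. E_x = 5  [CD ∥ EB ∩ DB ∥ CE]
2. E_y = -41  [CD ∥ EB ∩ DB ∥ CE]
   → E = (5, -41)
3. A_x = 0  [FE ∥ AB ∩ EB ∥ FA]
4. A_y = 28  [FE ∥ AB ∩ EB ∥ FA]
   → A = (0, 28)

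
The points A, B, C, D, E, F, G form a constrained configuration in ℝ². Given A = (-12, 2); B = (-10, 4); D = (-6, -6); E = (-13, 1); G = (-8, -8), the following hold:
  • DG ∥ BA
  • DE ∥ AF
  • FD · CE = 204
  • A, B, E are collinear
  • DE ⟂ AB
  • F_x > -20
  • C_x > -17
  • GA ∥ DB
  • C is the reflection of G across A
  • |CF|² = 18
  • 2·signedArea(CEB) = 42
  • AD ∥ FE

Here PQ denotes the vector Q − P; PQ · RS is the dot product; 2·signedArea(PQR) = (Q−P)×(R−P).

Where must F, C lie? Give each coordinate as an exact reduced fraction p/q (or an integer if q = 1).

1. F_x = -19  [AD ∥ FE ∩ DE ∥ AF]
2. F_y = 9  [AD ∥ FE ∩ DE ∥ AF]
   → F = (-19, 9)
3. C_x = -16  [C is the reflection of G across A]
4. C_y = 12  [C is the reflection of G across A]
   → C = (-16, 12)

C = (-16, 12)
F = (-19, 9)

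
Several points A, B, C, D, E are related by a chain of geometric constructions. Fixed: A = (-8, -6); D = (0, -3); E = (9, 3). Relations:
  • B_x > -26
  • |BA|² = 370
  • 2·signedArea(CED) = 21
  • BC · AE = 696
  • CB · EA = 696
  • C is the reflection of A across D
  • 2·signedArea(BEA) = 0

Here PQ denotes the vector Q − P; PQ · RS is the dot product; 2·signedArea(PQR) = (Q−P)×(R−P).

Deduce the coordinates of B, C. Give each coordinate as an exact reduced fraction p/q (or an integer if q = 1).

1. C_x = 8  [C is the reflection of A across D]
2. C_y = 0  [C is the reflection of A across D]
   → C = (8, 0)
3. B_x = -25  [2·signedArea(BEA) = 0 ∩ CB · EA = 696]
4. B_y = -15  [2·signedArea(BEA) = 0 ∩ CB · EA = 696]
   → B = (-25, -15)

B = (-25, -15)
C = (8, 0)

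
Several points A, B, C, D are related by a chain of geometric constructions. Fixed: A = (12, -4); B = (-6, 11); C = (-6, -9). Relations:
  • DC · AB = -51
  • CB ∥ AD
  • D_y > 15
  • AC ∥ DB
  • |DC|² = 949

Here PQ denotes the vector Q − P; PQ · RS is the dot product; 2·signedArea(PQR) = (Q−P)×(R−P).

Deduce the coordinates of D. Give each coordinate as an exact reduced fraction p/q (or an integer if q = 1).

1. D_x = 12  [AC ∥ DB ∩ CB ∥ AD]
2. D_y = 16  [AC ∥ DB ∩ CB ∥ AD]
   → D = (12, 16)

D = (12, 16)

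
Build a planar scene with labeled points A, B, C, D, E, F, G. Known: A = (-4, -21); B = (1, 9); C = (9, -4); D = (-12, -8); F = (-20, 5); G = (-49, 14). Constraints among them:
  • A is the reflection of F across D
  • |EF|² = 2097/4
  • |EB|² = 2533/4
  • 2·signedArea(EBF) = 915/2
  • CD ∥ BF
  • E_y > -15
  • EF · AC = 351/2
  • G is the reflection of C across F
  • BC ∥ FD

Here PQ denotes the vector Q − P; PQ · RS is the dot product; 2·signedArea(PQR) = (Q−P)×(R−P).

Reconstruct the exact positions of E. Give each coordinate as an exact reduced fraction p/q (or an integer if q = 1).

1. E_x = -8  [2·signedArea(EBF) = 915/2 ∩ EF · AC = 351/2]
2. E_y = -29/2  [2·signedArea(EBF) = 915/2 ∩ EF · AC = 351/2]
   → E = (-8, -29/2)

E = (-8, -29/2)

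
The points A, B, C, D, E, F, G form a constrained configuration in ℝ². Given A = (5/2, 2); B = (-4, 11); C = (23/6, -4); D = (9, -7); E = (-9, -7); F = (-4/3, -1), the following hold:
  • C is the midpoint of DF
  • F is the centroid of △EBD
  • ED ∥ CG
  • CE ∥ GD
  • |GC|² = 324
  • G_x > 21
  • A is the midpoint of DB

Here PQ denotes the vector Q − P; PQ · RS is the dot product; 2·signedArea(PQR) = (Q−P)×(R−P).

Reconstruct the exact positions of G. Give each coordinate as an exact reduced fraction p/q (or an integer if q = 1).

G = (131/6, -4)

1. G_x = 131/6  [CE ∥ GD ∩ ED ∥ CG]
2. G_y = -4  [CE ∥ GD ∩ ED ∥ CG]
   → G = (131/6, -4)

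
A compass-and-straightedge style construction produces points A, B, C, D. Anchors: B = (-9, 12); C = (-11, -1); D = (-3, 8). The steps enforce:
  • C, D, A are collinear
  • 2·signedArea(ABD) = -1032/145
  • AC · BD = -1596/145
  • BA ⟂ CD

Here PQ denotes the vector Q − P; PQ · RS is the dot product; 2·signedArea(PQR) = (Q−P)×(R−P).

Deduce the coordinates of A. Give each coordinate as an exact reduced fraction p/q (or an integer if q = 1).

A = (-531/145, 1052/145)

1. A_x = -531/145  [C, D, A are collinear ∩ BA ⟂ CD]
2. A_y = 1052/145  [C, D, A are collinear ∩ BA ⟂ CD]
   → A = (-531/145, 1052/145)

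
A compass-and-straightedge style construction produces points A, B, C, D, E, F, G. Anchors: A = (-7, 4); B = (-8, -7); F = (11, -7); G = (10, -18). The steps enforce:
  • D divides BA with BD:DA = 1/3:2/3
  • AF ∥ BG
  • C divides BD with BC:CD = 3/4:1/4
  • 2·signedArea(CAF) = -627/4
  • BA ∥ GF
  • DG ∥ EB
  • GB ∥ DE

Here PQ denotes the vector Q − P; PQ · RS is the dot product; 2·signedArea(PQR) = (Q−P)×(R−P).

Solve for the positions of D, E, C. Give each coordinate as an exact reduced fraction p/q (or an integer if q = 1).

1. D_x = -23/3  [D divides BA with BD:DA = 1/3:2/3]
2. D_y = -10/3  [D divides BA with BD:DA = 1/3:2/3]
   → D = (-23/3, -10/3)
3. E_x = -77/3  [DG ∥ EB ∩ GB ∥ DE]
4. E_y = 23/3  [DG ∥ EB ∩ GB ∥ DE]
   → E = (-77/3, 23/3)
5. C_x = -31/4  [C divides BD with BC:CD = 3/4:1/4]
6. C_y = -17/4  [C divides BD with BC:CD = 3/4:1/4]
   → C = (-31/4, -17/4)

C = (-31/4, -17/4)
D = (-23/3, -10/3)
E = (-77/3, 23/3)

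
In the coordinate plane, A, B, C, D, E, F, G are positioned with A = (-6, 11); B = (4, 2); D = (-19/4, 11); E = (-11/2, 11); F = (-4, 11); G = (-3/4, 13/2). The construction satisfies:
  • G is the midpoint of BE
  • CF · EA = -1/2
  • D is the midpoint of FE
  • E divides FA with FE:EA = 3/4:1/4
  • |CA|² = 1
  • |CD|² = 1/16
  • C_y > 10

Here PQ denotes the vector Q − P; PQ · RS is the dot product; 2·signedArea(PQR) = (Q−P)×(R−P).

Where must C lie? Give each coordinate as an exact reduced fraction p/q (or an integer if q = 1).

1. C_x = -5  [CF · EA = -1/2]
2. C_y = 11  [|CA|² = 1]
   → C = (-5, 11)

C = (-5, 11)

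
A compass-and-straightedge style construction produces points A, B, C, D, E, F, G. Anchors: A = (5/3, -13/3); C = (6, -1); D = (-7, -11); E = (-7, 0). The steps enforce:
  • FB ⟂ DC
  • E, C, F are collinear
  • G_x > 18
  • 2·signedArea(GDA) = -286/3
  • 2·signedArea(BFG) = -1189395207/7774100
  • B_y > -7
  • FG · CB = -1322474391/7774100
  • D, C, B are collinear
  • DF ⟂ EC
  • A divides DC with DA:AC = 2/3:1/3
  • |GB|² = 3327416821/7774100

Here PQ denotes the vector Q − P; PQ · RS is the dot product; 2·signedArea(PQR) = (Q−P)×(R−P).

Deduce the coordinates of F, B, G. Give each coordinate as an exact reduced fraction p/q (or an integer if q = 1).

B = (-54273/45730, -29854/4573)
F = (-1047/170, -11/170)
G = (19, -2)

1. F_x = -1047/170  [E, C, F are collinear ∩ DF ⟂ EC]
2. F_y = -11/170  [E, C, F are collinear ∩ DF ⟂ EC]
   → F = (-1047/170, -11/170)
3. B_x = -54273/45730  [D, C, B are collinear ∩ FB ⟂ DC]
4. B_y = -29854/4573  [D, C, B are collinear ∩ FB ⟂ DC]
   → B = (-54273/45730, -29854/4573)
5. G_x = 19  [2·signedArea(GDA) = -286/3 ∩ 2·signedArea(BFG) = -1189395207/7774100]
6. G_y = -2  [2·signedArea(GDA) = -286/3 ∩ 2·signedArea(BFG) = -1189395207/7774100]
   → G = (19, -2)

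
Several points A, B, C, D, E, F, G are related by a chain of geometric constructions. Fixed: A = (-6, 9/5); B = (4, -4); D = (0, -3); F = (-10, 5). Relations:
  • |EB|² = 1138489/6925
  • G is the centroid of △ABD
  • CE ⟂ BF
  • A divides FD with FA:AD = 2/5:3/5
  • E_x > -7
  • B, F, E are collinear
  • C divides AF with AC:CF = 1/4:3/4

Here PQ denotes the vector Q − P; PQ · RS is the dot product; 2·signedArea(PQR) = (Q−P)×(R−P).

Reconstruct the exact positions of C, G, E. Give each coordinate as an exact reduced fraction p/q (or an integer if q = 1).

1. C_x = -7  [C divides AF with AC:CF = 1/4:3/4]
2. C_y = 13/5  [C divides AF with AC:CF = 1/4:3/4]
   → C = (-7, 13/5)
3. G_x = -2/3  [G is the centroid of △ABD]
4. G_y = -26/15  [G is the centroid of △ABD]
   → G = (-2/3, -26/15)
5. E_x = -9398/1385  [B, F, E are collinear ∩ CE ⟂ BF]
6. E_y = 4063/1385  [B, F, E are collinear ∩ CE ⟂ BF]
   → E = (-9398/1385, 4063/1385)

C = (-7, 13/5)
E = (-9398/1385, 4063/1385)
G = (-2/3, -26/15)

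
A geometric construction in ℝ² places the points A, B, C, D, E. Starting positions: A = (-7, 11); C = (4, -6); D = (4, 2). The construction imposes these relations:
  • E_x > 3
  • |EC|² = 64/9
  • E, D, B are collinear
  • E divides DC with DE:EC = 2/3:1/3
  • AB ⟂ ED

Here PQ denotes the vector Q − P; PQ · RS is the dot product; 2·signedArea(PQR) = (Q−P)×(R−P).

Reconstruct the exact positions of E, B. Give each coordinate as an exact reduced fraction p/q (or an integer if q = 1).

1. E_x = 4  [E divides DC with DE:EC = 2/3:1/3]
2. E_y = -10/3  [E divides DC with DE:EC = 2/3:1/3]
   → E = (4, -10/3)
3. B_x = 4  [E, D, B are collinear ∩ AB ⟂ ED]
4. B_y = 11  [E, D, B are collinear ∩ AB ⟂ ED]
   → B = (4, 11)

B = (4, 11)
E = (4, -10/3)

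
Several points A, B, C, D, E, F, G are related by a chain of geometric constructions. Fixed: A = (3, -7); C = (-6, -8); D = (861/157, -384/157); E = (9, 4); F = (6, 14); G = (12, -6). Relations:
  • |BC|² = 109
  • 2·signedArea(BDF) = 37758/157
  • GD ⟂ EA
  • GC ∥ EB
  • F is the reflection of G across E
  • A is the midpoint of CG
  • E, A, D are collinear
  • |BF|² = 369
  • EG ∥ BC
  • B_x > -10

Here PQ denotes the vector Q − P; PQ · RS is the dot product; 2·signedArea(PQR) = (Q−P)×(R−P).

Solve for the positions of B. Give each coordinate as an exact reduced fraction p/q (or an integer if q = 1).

B = (-9, 2)

1. B_x = -9  [EG ∥ BC ∩ GC ∥ EB]
2. B_y = 2  [EG ∥ BC ∩ GC ∥ EB]
   → B = (-9, 2)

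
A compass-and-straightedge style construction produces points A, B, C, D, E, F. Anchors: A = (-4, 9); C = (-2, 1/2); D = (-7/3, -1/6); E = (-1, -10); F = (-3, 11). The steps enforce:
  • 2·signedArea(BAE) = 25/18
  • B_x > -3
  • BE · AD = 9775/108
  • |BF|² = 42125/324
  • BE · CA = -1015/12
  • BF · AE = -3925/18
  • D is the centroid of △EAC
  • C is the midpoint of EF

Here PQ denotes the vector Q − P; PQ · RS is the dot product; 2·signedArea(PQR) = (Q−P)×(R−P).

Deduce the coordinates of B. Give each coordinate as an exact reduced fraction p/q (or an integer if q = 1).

B = (-22/9, -7/18)

1. B_x = -22/9  [BE · AD = 9775/108 ∩ 2·signedArea(BAE) = 25/18]
2. B_y = -7/18  [BE · AD = 9775/108 ∩ 2·signedArea(BAE) = 25/18]
   → B = (-22/9, -7/18)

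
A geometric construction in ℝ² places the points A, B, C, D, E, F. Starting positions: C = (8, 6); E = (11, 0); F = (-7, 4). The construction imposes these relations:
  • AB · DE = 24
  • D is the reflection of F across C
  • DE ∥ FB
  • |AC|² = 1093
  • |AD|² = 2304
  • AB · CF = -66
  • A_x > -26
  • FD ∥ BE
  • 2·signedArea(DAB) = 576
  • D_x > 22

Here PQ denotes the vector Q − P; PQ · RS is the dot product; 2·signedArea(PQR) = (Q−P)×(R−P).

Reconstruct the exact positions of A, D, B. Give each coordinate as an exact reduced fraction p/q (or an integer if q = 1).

1. D_x = 23  [D is the reflection of F across C]
2. D_y = 8  [D is the reflection of F across C]
   → D = (23, 8)
3. B_x = -19  [FD ∥ BE ∩ DE ∥ FB]
4. B_y = -4  [FD ∥ BE ∩ DE ∥ FB]
   → B = (-19, -4)
5. A_x = -25  [AB · CF = -66 ∩ AB · DE = 24]
6. A_y = 8  [AB · CF = -66 ∩ AB · DE = 24]
   → A = (-25, 8)

A = (-25, 8)
B = (-19, -4)
D = (23, 8)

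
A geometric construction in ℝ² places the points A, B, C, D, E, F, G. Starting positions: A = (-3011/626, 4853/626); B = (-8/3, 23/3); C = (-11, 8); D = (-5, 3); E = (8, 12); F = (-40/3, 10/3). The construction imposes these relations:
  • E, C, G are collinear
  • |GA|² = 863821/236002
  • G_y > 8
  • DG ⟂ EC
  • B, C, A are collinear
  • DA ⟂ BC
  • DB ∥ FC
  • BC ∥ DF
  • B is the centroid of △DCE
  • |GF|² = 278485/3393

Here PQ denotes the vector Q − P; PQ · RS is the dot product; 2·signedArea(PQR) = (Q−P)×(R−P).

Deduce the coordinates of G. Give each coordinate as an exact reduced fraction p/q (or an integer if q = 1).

G = (-2361/377, 3392/377)

1. G_x = -2361/377  [E, C, G are collinear ∩ DG ⟂ EC]
2. G_y = 3392/377  [E, C, G are collinear ∩ DG ⟂ EC]
   → G = (-2361/377, 3392/377)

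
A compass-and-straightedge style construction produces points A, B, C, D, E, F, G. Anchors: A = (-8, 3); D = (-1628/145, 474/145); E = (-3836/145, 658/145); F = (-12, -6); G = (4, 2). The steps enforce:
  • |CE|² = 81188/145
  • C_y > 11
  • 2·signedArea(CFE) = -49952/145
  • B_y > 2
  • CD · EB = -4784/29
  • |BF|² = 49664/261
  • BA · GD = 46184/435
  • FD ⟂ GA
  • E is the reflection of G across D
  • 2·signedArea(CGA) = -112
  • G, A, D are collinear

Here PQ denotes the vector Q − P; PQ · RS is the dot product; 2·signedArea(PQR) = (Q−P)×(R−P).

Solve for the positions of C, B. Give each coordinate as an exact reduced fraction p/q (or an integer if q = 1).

1. C_x = -4  [2·signedArea(CGA) = -112 ∩ 2·signedArea(CFE) = -49952/145]
2. C_y = 12  [2·signedArea(CGA) = -112 ∩ 2·signedArea(CFE) = -49952/145]
   → C = (-4, 12)
3. B_x = -156/145  [BA · GD = 46184/435 ∩ CD · EB = -4784/29]
4. B_y = 1054/435  [BA · GD = 46184/435 ∩ CD · EB = -4784/29]
   → B = (-156/145, 1054/435)

B = (-156/145, 1054/435)
C = (-4, 12)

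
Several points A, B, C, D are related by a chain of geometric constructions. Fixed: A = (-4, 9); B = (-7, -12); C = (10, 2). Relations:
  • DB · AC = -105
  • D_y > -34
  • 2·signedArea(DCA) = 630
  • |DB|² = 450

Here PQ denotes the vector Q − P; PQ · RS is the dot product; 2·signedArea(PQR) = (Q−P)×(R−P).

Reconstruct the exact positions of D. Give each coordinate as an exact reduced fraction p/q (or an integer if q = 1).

D = (-10, -33)

1. D_x = -10  [2·signedArea(DCA) = 630 ∩ DB · AC = -105]
2. D_y = -33  [2·signedArea(DCA) = 630 ∩ DB · AC = -105]
   → D = (-10, -33)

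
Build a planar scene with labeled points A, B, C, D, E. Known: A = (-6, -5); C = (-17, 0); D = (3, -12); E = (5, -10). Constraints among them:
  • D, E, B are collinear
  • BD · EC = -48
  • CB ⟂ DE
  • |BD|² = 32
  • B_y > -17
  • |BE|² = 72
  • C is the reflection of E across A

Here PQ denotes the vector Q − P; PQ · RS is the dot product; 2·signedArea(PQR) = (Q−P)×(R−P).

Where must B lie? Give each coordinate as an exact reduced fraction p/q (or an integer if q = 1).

B = (-1, -16)

1. B_x = -1  [D, E, B are collinear ∩ CB ⟂ DE]
2. B_y = -16  [D, E, B are collinear ∩ CB ⟂ DE]
   → B = (-1, -16)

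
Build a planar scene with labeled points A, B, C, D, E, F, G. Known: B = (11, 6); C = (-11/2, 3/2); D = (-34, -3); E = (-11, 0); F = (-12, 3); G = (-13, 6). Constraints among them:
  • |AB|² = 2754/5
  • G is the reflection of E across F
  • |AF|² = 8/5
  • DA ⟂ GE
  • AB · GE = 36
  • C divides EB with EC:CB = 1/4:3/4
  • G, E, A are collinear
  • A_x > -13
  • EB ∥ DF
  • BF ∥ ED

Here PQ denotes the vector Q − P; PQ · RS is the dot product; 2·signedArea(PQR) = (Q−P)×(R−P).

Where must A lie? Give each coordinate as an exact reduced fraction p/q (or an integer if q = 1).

A = (-62/5, 21/5)

1. A_x = -62/5  [G, E, A are collinear ∩ DA ⟂ GE]
2. A_y = 21/5  [G, E, A are collinear ∩ DA ⟂ GE]
   → A = (-62/5, 21/5)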